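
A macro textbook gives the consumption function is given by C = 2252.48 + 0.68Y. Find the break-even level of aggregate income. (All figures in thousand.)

At break-even, C = Y: 2252.48 + 0.68Y = Y
0.32Y = 2252.48, so Y = 2252.48/0.32 = 7039

Y = 7039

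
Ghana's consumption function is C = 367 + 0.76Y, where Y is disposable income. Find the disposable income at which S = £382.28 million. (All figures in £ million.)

Y = 3122

S = Y − C = -367 + 0.24Y
-367 + 0.24Y = 382.28, so 0.24Y = 749.28 and Y = 3122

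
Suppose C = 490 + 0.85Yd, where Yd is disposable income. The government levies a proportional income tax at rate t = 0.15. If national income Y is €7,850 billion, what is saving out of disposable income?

Yd = (1 − 0.15)(7850) = 0.85(7850) = 6672.5
C = 490 + 0.85(6672.5) = 490 + 5671.625 = 6161.625
S = Yd − C = 6672.5 − 6161.625 = 510.875

S = 510.875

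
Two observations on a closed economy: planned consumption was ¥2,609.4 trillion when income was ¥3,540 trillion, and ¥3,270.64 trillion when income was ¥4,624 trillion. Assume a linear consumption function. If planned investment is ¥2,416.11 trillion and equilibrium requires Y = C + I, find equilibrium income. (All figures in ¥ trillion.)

Y = 7349

MPC = (3270.64 − 2609.4)/(4624 − 3540) = 661.24/1084 = 0.61
a = 2609.4 − 0.61(3540) = 450
Equilibrium: Y = 450 + 0.61Y + 2416.11
0.39Y = 2866.11, so Y = 2866.11/0.39 = 7349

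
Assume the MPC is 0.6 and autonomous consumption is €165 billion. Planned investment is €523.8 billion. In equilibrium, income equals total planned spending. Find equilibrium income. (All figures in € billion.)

Y = 1722

Y = C + I = 165 + 0.6Y + 523.8
Y − 0.6Y = 688.8
0.4Y = 688.8, so Y = 688.8/0.4 = 1722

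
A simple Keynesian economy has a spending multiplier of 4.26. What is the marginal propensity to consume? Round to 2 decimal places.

MPC = 0.77

k = 1/(1 − MPC), so 1 − MPC = 1/k = 1/4.26 = 0.2347
MPC = 1 − 0.2347 = 0.77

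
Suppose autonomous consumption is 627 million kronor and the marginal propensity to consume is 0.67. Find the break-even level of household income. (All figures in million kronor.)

At break-even, C = Y: 627 + 0.67Y = Y
0.33Y = 627, so Y = 627/0.33 = 1900

Y = 1900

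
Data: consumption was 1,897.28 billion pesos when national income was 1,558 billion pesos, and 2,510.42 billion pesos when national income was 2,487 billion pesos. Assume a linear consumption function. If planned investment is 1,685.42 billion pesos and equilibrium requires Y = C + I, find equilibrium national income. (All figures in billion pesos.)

Y = 7513

MPC = (2510.42 − 1897.28)/(2487 − 1558) = 613.14/929 = 0.66
a = 1897.28 − 0.66(1558) = 869
Equilibrium: Y = 869 + 0.66Y + 1685.42
0.34Y = 2554.42, so Y = 2554.42/0.34 = 7513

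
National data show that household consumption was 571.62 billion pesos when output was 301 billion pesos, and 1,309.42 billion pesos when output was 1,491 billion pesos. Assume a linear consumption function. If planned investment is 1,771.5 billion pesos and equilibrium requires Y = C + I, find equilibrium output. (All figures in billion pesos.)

Y = 5675

MPC = (1309.42 − 571.62)/(1491 − 301) = 737.8/1190 = 0.62
a = 571.62 − 0.62(301) = 385
Equilibrium: Y = 385 + 0.62Y + 1771.5
0.38Y = 2156.5, so Y = 2156.5/0.38 = 5675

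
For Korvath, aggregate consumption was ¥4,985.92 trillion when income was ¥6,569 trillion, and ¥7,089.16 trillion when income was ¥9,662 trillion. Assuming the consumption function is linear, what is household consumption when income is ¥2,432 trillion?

MPC = (7089.16 − 4985.92)/(9662 − 6569) = 2103.24/3093 = 0.68
a = 4985.92 − 0.68(6569) = 4985.92 − 4466.92 = 519
C = 519 + 0.68(2432) = 519 + 1653.76 = 2172.76

C = 2172.76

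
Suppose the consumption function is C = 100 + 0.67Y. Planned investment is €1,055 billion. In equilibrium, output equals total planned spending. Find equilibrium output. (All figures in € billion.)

Y = C + I = 100 + 0.67Y + 1055
Y − 0.67Y = 1155
0.33Y = 1155, so Y = 1155/0.33 = 3500

Y = 3500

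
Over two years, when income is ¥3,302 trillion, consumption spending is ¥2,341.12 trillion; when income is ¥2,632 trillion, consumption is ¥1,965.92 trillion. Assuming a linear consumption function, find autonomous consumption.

MPC = ΔC/ΔY = (2341.12 − 1965.92)/(3302 − 2632) = 375.2/670 = 0.56
a = C − MPC·Y = 1965.92 − 0.56(2632) = 1965.92 − 1473.92 = 492

a = 492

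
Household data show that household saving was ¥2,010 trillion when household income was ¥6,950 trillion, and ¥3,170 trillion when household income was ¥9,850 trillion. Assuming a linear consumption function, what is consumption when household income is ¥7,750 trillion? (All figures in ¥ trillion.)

MPS = ΔS/ΔY = (3170 − 2010)/(9850 − 6950) = 1160/2900 = 0.4
MPC = 1 − MPS = 0.6
Autonomous saving = 2010 − 0.4(6950) = -770, so a = 770
C = 770 + 0.6(7750) = 770 + 4650 = 5420

C = 5420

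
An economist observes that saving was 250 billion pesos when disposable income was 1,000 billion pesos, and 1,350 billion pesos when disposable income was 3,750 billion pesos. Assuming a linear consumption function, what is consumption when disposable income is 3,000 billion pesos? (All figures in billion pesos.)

MPS = ΔS/ΔY = (1350 − 250)/(3750 − 1000) = 1100/2750 = 0.4
MPC = 1 − MPS = 0.6
Autonomous saving = 250 − 0.4(1000) = -150, so a = 150
C = 150 + 0.6(3000) = 150 + 1800 = 1950

C = 1950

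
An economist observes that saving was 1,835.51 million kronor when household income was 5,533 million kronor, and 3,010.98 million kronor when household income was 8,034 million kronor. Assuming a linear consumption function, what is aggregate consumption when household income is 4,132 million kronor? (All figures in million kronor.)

C = 2954.96

MPS = ΔS/ΔY = (3010.98 − 1835.51)/(8034 − 5533) = 1175.47/2501 = 0.47
MPC = 1 − MPS = 0.53
Autonomous saving = 1835.51 − 0.47(5533) = -765, so a = 765
C = 765 + 0.53(4132) = 765 + 2189.96 = 2954.96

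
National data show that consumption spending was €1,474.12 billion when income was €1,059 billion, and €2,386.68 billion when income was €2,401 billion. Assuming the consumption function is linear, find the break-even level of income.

Y = 2356.25

MPC = (2386.68 − 1474.12)/(2401 − 1059) = 912.56/1342 = 0.68
a = 1474.12 − 0.68(1059) = 1474.12 − 720.12 = 754
Break-even: Y = a/(1−MPC) = 754/0.32 = 2356.25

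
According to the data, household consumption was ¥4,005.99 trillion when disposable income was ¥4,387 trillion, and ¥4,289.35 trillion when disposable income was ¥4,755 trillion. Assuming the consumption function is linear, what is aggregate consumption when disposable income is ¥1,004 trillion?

MPC = (4289.35 − 4005.99)/(4755 − 4387) = 283.36/368 = 0.77
a = 4005.99 − 0.77(4387) = 4005.99 − 3377.99 = 628
C = 628 + 0.77(1004) = 628 + 773.08 = 1401.08

C = 1401.08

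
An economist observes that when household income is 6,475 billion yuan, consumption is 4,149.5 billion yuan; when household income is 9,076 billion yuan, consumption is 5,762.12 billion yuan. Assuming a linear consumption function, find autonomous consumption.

MPC = ΔC/ΔY = (5762.12 − 4149.5)/(9076 − 6475) = 1612.62/2601 = 0.62
a = C − MPC·Y = 4149.5 − 0.62(6475) = 4149.5 − 4014.5 = 135

a = 135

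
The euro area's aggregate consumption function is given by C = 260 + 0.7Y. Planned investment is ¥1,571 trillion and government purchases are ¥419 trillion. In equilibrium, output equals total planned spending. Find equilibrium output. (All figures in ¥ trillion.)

Y = C + I + G = 260 + 0.7Y + 1571 + 419
Y − 0.7Y = 2250
0.3Y = 2250, so Y = 2250/0.3 = 7500

Y = 7500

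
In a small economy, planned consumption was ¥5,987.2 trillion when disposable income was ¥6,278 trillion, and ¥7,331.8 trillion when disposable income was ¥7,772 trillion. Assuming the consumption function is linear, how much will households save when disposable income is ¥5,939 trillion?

MPC = (7331.8 − 5987.2)/(7772 − 6278) = 1344.6/1494 = 0.9
a = 5987.2 − 0.9(6278) = 5987.2 − 5650.2 = 337
C = 337 + 0.9(5939) = 5682.1
S = 5939 − 5682.1 = 256.9

S = 256.9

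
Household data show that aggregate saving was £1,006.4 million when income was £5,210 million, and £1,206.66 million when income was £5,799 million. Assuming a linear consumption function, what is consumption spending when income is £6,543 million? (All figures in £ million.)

C = 5083.38

MPS = ΔS/ΔY = (1206.66 − 1006.4)/(5799 − 5210) = 200.26/589 = 0.34
MPC = 1 − MPS = 0.66
Autonomous saving = 1006.4 − 0.34(5210) = -765, so a = 765
C = 765 + 0.66(6543) = 765 + 4318.38 = 5083.38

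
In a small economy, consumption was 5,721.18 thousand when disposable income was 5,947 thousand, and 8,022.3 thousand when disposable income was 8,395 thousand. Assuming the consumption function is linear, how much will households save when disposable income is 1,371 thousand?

S = -48.74

MPC = (8022.3 − 5721.18)/(8395 − 5947) = 2301.12/2448 = 0.94
a = 5721.18 − 0.94(5947) = 5721.18 − 5590.18 = 131
C = 131 + 0.94(1371) = 1419.74
S = 1371 − 1419.74 = -48.74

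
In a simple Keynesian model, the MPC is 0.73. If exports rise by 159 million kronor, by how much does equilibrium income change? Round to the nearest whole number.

ΔY ≈ 589

The multiplier is 1/(1 − MPC) = 1/0.27.
ΔY = 159/0.27 = 588.89 ≈ 589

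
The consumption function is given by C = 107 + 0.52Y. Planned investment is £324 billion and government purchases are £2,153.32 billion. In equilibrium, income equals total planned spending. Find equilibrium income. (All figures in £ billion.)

Y = C + I + G = 107 + 0.52Y + 324 + 2153.32
Y − 0.52Y = 2584.32
0.48Y = 2584.32, so Y = 2584.32/0.48 = 5384

Y = 5384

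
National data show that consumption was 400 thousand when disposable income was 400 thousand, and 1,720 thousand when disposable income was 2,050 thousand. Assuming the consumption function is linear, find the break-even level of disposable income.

MPC = (1720 − 400)/(2050 − 400) = 1320/1650 = 0.8
a = 400 − 0.8(400) = 400 − 320 = 80
Break-even: Y = a/(1−MPC) = 80/0.2 = 400

Y = 400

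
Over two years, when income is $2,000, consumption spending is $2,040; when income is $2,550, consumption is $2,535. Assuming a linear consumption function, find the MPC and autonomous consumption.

MPC = ΔC/ΔY = (2535 − 2040)/(2550 − 2000) = 495/550 = 0.9
a = C − MPC·Y = 2040 − 0.9(2000) = 2040 − 1800 = 240

MPC = 0.9; a = 240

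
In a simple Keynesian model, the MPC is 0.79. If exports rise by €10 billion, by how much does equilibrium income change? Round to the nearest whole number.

The multiplier is 1/(1 − MPC) = 1/0.21.
ΔY = 10/0.21 = 47.62 ≈ 48

ΔY ≈ 48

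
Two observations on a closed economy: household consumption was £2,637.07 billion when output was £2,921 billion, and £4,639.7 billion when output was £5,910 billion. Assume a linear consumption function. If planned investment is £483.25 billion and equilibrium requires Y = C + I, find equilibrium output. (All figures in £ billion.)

Y = 3525

MPC = (4639.7 − 2637.07)/(5910 − 2921) = 2002.63/2989 = 0.67
a = 2637.07 − 0.67(2921) = 680
Equilibrium: Y = 680 + 0.67Y + 483.25
0.33Y = 1163.25, so Y = 1163.25/0.33 = 3525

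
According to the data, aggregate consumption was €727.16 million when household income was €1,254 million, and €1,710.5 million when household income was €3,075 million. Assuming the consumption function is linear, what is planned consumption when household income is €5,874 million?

C = 3221.96

MPC = (1710.5 − 727.16)/(3075 − 1254) = 983.34/1821 = 0.54
a = 727.16 − 0.54(1254) = 727.16 − 677.16 = 50
C = 50 + 0.54(5874) = 50 + 3171.96 = 3221.96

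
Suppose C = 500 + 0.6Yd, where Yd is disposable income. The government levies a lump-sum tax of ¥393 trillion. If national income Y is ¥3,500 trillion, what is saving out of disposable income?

S = 742.8

Yd = Y − T = 3500 − 393 = 3107
C = 500 + 0.6(3107) = 500 + 1864.2 = 2364.2
S = Yd − C = 3107 − 2364.2 = 742.8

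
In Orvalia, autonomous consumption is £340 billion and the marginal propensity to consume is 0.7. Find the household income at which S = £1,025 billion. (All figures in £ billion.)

S = Y − C = -340 + 0.3Y
-340 + 0.3Y = 1025, so 0.3Y = 1365 and Y = 4550

Y = 4550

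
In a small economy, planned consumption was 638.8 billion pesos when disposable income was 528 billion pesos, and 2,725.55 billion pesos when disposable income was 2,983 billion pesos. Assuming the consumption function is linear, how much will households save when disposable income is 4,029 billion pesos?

S = 414.35

MPC = (2725.55 − 638.8)/(2983 − 528) = 2086.75/2455 = 0.85
a = 638.8 − 0.85(528) = 638.8 − 448.8 = 190
C = 190 + 0.85(4029) = 3614.65
S = 4029 − 3614.65 = 414.35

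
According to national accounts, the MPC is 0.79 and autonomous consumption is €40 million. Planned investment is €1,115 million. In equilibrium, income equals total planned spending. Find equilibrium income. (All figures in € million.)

Y = C + I = 40 + 0.79Y + 1115
Y − 0.79Y = 1155
0.21Y = 1155, so Y = 1155/0.21 = 5500

Y = 5500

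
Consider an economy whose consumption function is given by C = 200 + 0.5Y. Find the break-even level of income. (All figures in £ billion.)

Y = 400

At break-even, C = Y: 200 + 0.5Y = Y
0.5Y = 200, so Y = 200/0.5 = 400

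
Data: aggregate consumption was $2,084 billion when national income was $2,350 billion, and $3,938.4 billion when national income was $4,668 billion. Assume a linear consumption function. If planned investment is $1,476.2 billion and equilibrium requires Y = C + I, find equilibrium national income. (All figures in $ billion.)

MPC = (3938.4 − 2084)/(4668 − 2350) = 1854.4/2318 = 0.8
a = 2084 − 0.8(2350) = 204
Equilibrium: Y = 204 + 0.8Y + 1476.2
0.2Y = 1680.2, so Y = 1680.2/0.2 = 8401

Y = 8401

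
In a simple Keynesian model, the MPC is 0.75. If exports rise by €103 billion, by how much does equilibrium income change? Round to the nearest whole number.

ΔY ≈ 412

The multiplier is 1/(1 − MPC) = 1/0.25.
ΔY = 103/0.25 = 412.00 ≈ 412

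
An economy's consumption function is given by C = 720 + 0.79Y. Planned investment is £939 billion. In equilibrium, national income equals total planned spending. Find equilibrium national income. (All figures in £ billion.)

Y = C + I = 720 + 0.79Y + 939
Y − 0.79Y = 1659
0.21Y = 1659, so Y = 1659/0.21 = 7900

Y = 7900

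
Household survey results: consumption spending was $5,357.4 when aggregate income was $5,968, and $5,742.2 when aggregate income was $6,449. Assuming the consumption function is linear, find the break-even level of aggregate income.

MPC = (5742.2 − 5357.4)/(6449 − 5968) = 384.8/481 = 0.8
a = 5357.4 − 0.8(5968) = 5357.4 − 4774.4 = 583
Break-even: Y = a/(1−MPC) = 583/0.2 = 2915

Y = 2915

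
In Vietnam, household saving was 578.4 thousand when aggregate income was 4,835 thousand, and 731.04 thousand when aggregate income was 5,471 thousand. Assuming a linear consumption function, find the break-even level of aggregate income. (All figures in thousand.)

Y = 2425

MPS = ΔS/ΔY = (731.04 − 578.4)/(5471 − 4835) = 152.64/636 = 0.24
MPC = 1 − MPS = 0.76
From S(4835) = 578.4: −a + 0.24(4835) = 578.4, so a = 1160.4 − 578.4 = 582
Break-even (S = 0): Y = a/MPS = 582/0.24 = 2425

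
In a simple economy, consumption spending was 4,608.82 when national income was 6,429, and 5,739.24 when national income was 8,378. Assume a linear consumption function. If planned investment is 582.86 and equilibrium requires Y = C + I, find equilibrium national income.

Y = 3483

MPC = (5739.24 − 4608.82)/(8378 − 6429) = 1130.42/1949 = 0.58
a = 4608.82 − 0.58(6429) = 880
Equilibrium: Y = 880 + 0.58Y + 582.86
0.42Y = 1462.86, so Y = 1462.86/0.42 = 3483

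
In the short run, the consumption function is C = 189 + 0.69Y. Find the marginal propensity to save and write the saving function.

MPS = 0.31; S = -189 + 0.31Y

MPS = 1 − MPC = 1 − 0.69 = 0.31
S = Y − C = -189 + 0.31Y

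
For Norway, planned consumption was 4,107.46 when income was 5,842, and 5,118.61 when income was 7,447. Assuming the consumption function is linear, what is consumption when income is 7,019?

MPC = (5118.61 − 4107.46)/(7447 − 5842) = 1011.15/1605 = 0.63
a = 4107.46 − 0.63(5842) = 4107.46 − 3680.46 = 427
C = 427 + 0.63(7019) = 427 + 4421.97 = 4848.97

C = 4848.97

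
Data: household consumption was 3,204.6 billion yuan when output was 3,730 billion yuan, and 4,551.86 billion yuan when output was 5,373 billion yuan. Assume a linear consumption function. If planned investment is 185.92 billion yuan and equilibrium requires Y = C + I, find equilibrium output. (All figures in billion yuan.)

Y = 1844

MPC = (4551.86 − 3204.6)/(5373 − 3730) = 1347.26/1643 = 0.82
a = 3204.6 − 0.82(3730) = 146
Equilibrium: Y = 146 + 0.82Y + 185.92
0.18Y = 331.92, so Y = 331.92/0.18 = 1844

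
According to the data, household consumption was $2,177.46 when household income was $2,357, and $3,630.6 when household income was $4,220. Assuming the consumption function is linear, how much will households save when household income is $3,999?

MPC = (3630.6 − 2177.46)/(4220 − 2357) = 1453.14/1863 = 0.78
a = 2177.46 − 0.78(2357) = 2177.46 − 1838.46 = 339
C = 339 + 0.78(3999) = 3458.22
S = 3999 − 3458.22 = 540.78

S = 540.78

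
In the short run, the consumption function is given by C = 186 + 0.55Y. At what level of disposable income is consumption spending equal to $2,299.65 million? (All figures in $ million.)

186 + 0.55Y = 2299.65
0.55Y = 2113.65, so Y = 2113.65/0.55 = 3843

Y = 3843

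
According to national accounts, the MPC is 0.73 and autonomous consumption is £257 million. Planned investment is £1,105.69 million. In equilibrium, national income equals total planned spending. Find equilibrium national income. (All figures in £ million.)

Y = 5047

Y = C + I = 257 + 0.73Y + 1105.69
Y − 0.73Y = 1362.69
0.27Y = 1362.69, so Y = 1362.69/0.27 = 5047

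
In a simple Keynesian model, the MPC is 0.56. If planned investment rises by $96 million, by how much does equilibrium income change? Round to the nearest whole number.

ΔY ≈ 218

The multiplier is 1/(1 − MPC) = 1/0.44.
ΔY = 96/0.44 = 218.18 ≈ 218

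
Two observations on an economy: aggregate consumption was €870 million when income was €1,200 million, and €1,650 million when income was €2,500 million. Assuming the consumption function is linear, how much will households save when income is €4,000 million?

MPC = (1650 − 870)/(2500 − 1200) = 780/1300 = 0.6
a = 870 − 0.6(1200) = 870 − 720 = 150
C = 150 + 0.6(4000) = 2550
S = 4000 − 2550 = 1450

S = 1450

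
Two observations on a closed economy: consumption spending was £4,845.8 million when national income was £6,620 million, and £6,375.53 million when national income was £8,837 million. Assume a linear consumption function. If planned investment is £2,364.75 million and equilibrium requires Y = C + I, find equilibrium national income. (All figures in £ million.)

Y = 8525

MPC = (6375.53 − 4845.8)/(8837 − 6620) = 1529.73/2217 = 0.69
a = 4845.8 − 0.69(6620) = 278
Equilibrium: Y = 278 + 0.69Y + 2364.75
0.31Y = 2642.75, so Y = 2642.75/0.31 = 8525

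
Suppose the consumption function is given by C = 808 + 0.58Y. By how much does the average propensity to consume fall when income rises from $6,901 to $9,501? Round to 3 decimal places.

ΔAPC = 0.032

At Y = 6901: C = 808 + 0.58(6901) = 4810.58, APC = 4810.58/6901 = 0.6971
At Y = 9501: C = 6318.58, APC = 6318.58/9501 = 0.6650
Fall in APC = 0.6971 − 0.6650 = 0.0321 ≈ 0.032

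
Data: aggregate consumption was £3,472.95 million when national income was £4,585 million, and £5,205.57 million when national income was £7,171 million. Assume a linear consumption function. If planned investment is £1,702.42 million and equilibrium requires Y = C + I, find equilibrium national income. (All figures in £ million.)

MPC = (5205.57 − 3472.95)/(7171 − 4585) = 1732.62/2586 = 0.67
a = 3472.95 − 0.67(4585) = 401
Equilibrium: Y = 401 + 0.67Y + 1702.42
0.33Y = 2103.42, so Y = 2103.42/0.33 = 6374

Y = 6374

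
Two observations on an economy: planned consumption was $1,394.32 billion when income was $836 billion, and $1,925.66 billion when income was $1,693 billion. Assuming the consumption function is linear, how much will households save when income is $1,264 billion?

MPC = (1925.66 − 1394.32)/(1693 − 836) = 531.34/857 = 0.62
a = 1394.32 − 0.62(836) = 1394.32 − 518.32 = 876
C = 876 + 0.62(1264) = 1659.68
S = 1264 − 1659.68 = -395.68

S = -395.68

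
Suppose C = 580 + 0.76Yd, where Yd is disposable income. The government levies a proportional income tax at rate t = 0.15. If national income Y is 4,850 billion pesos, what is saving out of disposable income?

S = 409.4

Yd = (1 − 0.15)(4850) = 0.85(4850) = 4122.5
C = 580 + 0.76(4122.5) = 580 + 3133.1 = 3713.1
S = Yd − C = 4122.5 − 3713.1 = 409.4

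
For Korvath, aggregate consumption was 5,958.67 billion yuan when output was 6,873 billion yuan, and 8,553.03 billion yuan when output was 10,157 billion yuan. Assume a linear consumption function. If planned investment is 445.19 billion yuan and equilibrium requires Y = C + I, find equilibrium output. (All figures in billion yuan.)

Y = 4639

MPC = (8553.03 − 5958.67)/(10157 − 6873) = 2594.36/3284 = 0.79
a = 5958.67 − 0.79(6873) = 529
Equilibrium: Y = 529 + 0.79Y + 445.19
0.21Y = 974.19, so Y = 974.19/0.21 = 4639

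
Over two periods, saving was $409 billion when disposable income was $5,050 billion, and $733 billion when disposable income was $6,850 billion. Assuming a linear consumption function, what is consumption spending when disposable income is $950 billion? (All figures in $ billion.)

MPS = ΔS/ΔY = (733 − 409)/(6850 − 5050) = 324/1800 = 0.18
MPC = 1 − MPS = 0.82
Autonomous saving = 409 − 0.18(5050) = -500, so a = 500
C = 500 + 0.82(950) = 500 + 779 = 1279

C = 1279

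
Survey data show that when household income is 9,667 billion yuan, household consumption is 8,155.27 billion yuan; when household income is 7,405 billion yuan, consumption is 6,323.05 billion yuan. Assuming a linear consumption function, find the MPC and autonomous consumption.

MPC = 0.81; a = 325

MPC = ΔC/ΔY = (8155.27 − 6323.05)/(9667 − 7405) = 1832.22/2262 = 0.81
a = C − MPC·Y = 6323.05 − 0.81(7405) = 6323.05 − 5998.05 = 325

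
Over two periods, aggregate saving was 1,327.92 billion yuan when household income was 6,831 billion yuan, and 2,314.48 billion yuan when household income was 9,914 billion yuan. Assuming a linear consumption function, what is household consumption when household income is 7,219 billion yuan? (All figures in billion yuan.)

C = 5766.92

MPS = ΔS/ΔY = (2314.48 − 1327.92)/(9914 − 6831) = 986.56/3083 = 0.32
MPC = 1 − MPS = 0.68
Autonomous saving = 1327.92 − 0.32(6831) = -858, so a = 858
C = 858 + 0.68(7219) = 858 + 4908.92 = 5766.92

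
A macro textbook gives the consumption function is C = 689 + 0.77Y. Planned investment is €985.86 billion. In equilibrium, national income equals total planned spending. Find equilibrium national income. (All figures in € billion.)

Y = C + I = 689 + 0.77Y + 985.86
Y − 0.77Y = 1674.86
0.23Y = 1674.86, so Y = 1674.86/0.23 = 7282

Y = 7282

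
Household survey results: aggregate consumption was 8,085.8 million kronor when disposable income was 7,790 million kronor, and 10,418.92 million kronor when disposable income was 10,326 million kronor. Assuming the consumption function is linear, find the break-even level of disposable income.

MPC = (10418.92 − 8085.8)/(10326 − 7790) = 2333.12/2536 = 0.92
a = 8085.8 − 0.92(7790) = 8085.8 − 7166.8 = 919
Break-even: Y = a/(1−MPC) = 919/0.08 = 11487.5

Y = 11487.5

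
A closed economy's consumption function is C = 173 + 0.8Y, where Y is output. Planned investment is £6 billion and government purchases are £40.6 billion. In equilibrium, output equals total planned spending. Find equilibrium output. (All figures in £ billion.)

Y = C + I + G = 173 + 0.8Y + 6 + 40.6
Y − 0.8Y = 219.6
0.2Y = 219.6, so Y = 219.6/0.2 = 1098

Y = 1098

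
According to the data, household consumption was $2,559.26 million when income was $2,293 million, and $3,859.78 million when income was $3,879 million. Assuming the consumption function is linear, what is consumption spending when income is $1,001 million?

MPC = (3859.78 − 2559.26)/(3879 − 2293) = 1300.52/1586 = 0.82
a = 2559.26 − 0.82(2293) = 2559.26 − 1880.26 = 679
C = 679 + 0.82(1001) = 679 + 820.82 = 1499.82

C = 1499.82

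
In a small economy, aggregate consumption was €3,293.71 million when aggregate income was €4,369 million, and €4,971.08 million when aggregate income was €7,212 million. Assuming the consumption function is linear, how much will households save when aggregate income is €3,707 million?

S = 803.87

MPC = (4971.08 − 3293.71)/(7212 − 4369) = 1677.37/2843 = 0.59
a = 3293.71 − 0.59(4369) = 3293.71 − 2577.71 = 716
C = 716 + 0.59(3707) = 2903.13
S = 3707 − 2903.13 = 803.87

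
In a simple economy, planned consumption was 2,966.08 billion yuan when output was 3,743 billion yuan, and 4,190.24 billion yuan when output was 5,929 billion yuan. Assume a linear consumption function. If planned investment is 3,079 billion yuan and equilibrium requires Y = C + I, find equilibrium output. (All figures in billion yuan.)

MPC = (4190.24 − 2966.08)/(5929 − 3743) = 1224.16/2186 = 0.56
a = 2966.08 − 0.56(3743) = 870
Equilibrium: Y = 870 + 0.56Y + 3079
0.44Y = 3949, so Y = 3949/0.44 = 8975

Y = 8975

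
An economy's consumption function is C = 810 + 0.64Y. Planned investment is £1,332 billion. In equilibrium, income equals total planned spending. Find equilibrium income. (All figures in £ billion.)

Y = 5950

Y = C + I = 810 + 0.64Y + 1332
Y − 0.64Y = 2142
0.36Y = 2142, so Y = 2142/0.36 = 5950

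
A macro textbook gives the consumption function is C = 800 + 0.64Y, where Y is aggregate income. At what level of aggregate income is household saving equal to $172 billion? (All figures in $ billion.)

Y = 2700

S = Y − C = -800 + 0.36Y
-800 + 0.36Y = 172, so 0.36Y = 972 and Y = 2700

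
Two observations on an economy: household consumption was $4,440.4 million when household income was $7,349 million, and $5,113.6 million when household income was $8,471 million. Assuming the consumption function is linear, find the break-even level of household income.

MPC = (5113.6 − 4440.4)/(8471 − 7349) = 673.2/1122 = 0.6
a = 4440.4 − 0.6(7349) = 4440.4 − 4409.4 = 31
Break-even: Y = a/(1−MPC) = 31/0.4 = 77.5

Y = 77.5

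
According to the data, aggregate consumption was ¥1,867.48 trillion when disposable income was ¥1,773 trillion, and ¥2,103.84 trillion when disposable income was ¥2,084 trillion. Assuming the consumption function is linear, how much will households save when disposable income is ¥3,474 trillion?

MPC = (2103.84 − 1867.48)/(2084 − 1773) = 236.36/311 = 0.76
a = 1867.48 − 0.76(1773) = 1867.48 − 1347.48 = 520
C = 520 + 0.76(3474) = 3160.24
S = 3474 − 3160.24 = 313.76

S = 313.76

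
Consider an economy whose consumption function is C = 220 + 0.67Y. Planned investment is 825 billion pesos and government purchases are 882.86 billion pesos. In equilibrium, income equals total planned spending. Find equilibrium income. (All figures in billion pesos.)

Y = C + I + G = 220 + 0.67Y + 825 + 882.86
Y − 0.67Y = 1927.86
0.33Y = 1927.86, so Y = 1927.86/0.33 = 5842

Y = 5842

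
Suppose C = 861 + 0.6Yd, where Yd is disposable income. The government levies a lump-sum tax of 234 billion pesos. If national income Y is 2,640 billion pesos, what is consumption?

C = 2304.6

Yd = Y − T = 2640 − 234 = 2406
C = 861 + 0.6(2406) = 861 + 1443.6 = 2304.6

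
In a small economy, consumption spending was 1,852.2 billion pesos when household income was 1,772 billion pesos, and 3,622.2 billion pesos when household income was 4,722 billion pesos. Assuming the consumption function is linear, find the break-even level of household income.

Y = 1972.5

MPC = (3622.2 − 1852.2)/(4722 − 1772) = 1770/2950 = 0.6
a = 1852.2 − 0.6(1772) = 1852.2 − 1063.2 = 789
Break-even: Y = a/(1−MPC) = 789/0.4 = 1972.5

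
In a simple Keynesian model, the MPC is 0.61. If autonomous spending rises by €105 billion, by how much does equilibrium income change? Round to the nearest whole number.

ΔY ≈ 269

The multiplier is 1/(1 − MPC) = 1/0.39.
ΔY = 105/0.39 = 269.23 ≈ 269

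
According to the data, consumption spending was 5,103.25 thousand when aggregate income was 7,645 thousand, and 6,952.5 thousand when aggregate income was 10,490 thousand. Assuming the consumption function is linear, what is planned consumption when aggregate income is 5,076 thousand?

MPC = (6952.5 − 5103.25)/(10490 − 7645) = 1849.25/2845 = 0.65
a = 5103.25 − 0.65(7645) = 5103.25 − 4969.25 = 134
C = 134 + 0.65(5076) = 134 + 3299.4 = 3433.4

C = 3433.4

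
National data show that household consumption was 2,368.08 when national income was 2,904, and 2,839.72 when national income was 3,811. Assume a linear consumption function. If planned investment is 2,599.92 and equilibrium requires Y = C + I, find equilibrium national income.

Y = 7204

MPC = (2839.72 − 2368.08)/(3811 − 2904) = 471.64/907 = 0.52
a = 2368.08 − 0.52(2904) = 858
Equilibrium: Y = 858 + 0.52Y + 2599.92
0.48Y = 3457.92, so Y = 3457.92/0.48 = 7204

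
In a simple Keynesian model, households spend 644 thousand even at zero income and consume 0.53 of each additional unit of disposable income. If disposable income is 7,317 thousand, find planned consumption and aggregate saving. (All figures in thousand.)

C = 4522.01; S = 2794.99

C = 644 + 0.53(7317) = 644 + 3878.01 = 4522.01
S = Y − C = 7317 − 4522.01 = 2794.99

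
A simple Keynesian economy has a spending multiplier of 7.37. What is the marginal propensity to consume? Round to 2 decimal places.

MPC = 0.86

k = 1/(1 − MPC), so 1 − MPC = 1/k = 1/7.37 = 0.1357
MPC = 1 − 0.1357 = 0.86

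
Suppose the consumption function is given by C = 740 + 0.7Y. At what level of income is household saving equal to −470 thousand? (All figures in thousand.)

Y = 900

S = Y − C = -740 + 0.3Y
-740 + 0.3Y = -470, so 0.3Y = 270 and Y = 900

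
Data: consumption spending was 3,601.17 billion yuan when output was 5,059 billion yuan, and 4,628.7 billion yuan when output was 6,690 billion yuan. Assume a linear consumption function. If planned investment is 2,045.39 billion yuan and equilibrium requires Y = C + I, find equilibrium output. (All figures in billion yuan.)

Y = 6647

MPC = (4628.7 − 3601.17)/(6690 − 5059) = 1027.53/1631 = 0.63
a = 3601.17 − 0.63(5059) = 414
Equilibrium: Y = 414 + 0.63Y + 2045.39
0.37Y = 2459.39, so Y = 2459.39/0.37 = 6647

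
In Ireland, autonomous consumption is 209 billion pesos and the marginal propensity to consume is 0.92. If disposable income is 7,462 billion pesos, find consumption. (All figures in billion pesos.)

C = 209 + 0.92(7462) = 209 + 6865.04 = 7074.04

C = 7074.04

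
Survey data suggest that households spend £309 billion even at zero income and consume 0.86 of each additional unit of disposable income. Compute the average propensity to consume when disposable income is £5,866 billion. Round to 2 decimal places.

C = 309 + 0.86(5866) = 5353.76
APC = C/Y = 5353.76/5866 = 0.91

APC = 0.91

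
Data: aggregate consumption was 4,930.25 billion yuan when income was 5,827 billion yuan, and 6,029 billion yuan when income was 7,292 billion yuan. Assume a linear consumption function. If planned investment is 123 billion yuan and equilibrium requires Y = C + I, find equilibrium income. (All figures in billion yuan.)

Y = 2732

MPC = (6029 − 4930.25)/(7292 − 5827) = 1098.75/1465 = 0.75
a = 4930.25 − 0.75(5827) = 560
Equilibrium: Y = 560 + 0.75Y + 123
0.25Y = 683, so Y = 683/0.25 = 2732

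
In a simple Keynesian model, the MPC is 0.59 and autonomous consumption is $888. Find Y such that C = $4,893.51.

888 + 0.59Y = 4893.51
0.59Y = 4005.51, so Y = 4005.51/0.59 = 6789

Y = 6789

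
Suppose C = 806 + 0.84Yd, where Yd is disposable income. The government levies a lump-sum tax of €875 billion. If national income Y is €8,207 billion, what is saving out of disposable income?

S = 367.12

Yd = Y − T = 8207 − 875 = 7332
C = 806 + 0.84(7332) = 806 + 6158.88 = 6964.88
S = Yd − C = 7332 − 6964.88 = 367.12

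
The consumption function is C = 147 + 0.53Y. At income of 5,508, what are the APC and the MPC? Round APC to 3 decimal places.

APC = 0.557; MPC = 0.53

MPC = 0.53 (the slope of the consumption function)
C = 147 + 0.53(5508) = 3066.24, so APC = 3066.24/5508 = 0.557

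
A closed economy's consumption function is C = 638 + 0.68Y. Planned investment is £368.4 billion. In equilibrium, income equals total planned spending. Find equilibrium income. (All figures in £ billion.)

Y = C + I = 638 + 0.68Y + 368.4
Y − 0.68Y = 1006.4
0.32Y = 1006.4, so Y = 1006.4/0.32 = 3145

Y = 3145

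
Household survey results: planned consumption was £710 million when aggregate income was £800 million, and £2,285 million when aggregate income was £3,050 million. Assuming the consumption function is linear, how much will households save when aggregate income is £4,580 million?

MPC = (2285 − 710)/(3050 − 800) = 1575/2250 = 0.7
a = 710 − 0.7(800) = 710 − 560 = 150
C = 150 + 0.7(4580) = 3356
S = 4580 − 3356 = 1224

S = 1224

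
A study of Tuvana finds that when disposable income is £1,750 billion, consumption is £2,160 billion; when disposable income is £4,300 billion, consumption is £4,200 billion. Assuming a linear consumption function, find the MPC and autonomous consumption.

MPC = ΔC/ΔY = (4200 − 2160)/(4300 − 1750) = 2040/2550 = 0.8
a = C − MPC·Y = 2160 − 0.8(1750) = 2160 − 1400 = 760

MPC = 0.8; a = 760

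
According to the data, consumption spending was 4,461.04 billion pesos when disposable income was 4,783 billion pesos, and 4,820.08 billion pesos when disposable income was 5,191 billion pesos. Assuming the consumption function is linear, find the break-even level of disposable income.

MPC = (4820.08 − 4461.04)/(5191 − 4783) = 359.04/408 = 0.88
a = 4461.04 − 0.88(4783) = 4461.04 − 4209.04 = 252
Break-even: Y = a/(1−MPC) = 252/0.12 = 2100

Y = 2100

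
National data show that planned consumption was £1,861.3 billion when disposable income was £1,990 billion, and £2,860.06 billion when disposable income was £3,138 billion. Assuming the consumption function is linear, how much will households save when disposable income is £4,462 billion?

S = 450.06

MPC = (2860.06 − 1861.3)/(3138 − 1990) = 998.76/1148 = 0.87
a = 1861.3 − 0.87(1990) = 1861.3 − 1731.3 = 130
C = 130 + 0.87(4462) = 4011.94
S = 4462 − 4011.94 = 450.06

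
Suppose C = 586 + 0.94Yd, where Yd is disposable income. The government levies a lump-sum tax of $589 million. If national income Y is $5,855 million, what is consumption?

C = 5536.04

Yd = Y − T = 5855 − 589 = 5266
C = 586 + 0.94(5266) = 586 + 4950.04 = 5536.04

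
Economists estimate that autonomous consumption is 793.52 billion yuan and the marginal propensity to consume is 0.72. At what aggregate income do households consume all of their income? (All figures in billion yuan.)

Y = 2834

At break-even, C = Y: 793.52 + 0.72Y = Y
0.28Y = 793.52, so Y = 793.52/0.28 = 2834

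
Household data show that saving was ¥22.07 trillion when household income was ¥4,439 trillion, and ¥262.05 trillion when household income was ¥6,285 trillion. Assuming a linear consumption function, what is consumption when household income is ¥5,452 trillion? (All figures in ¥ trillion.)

C = 5298.24

MPS = ΔS/ΔY = (262.05 − 22.07)/(6285 − 4439) = 239.98/1846 = 0.13
MPC = 1 − MPS = 0.87
Autonomous saving = 22.07 − 0.13(4439) = -555, so a = 555
C = 555 + 0.87(5452) = 555 + 4743.24 = 5298.24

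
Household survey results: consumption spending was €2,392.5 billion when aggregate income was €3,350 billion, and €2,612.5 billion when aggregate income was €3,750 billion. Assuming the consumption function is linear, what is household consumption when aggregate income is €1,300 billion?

C = 1265

MPC = (2612.5 − 2392.5)/(3750 − 3350) = 220/400 = 0.55
a = 2392.5 − 0.55(3350) = 2392.5 − 1842.5 = 550
C = 550 + 0.55(1300) = 550 + 715 = 1265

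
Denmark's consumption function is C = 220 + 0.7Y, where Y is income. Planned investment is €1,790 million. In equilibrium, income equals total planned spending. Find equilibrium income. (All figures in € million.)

Y = C + I = 220 + 0.7Y + 1790
Y − 0.7Y = 2010
0.3Y = 2010, so Y = 2010/0.3 = 6700

Y = 6700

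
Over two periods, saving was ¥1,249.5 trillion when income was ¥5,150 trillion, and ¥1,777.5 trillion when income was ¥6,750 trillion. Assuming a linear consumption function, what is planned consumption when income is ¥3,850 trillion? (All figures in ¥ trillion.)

C = 3029.5

MPS = ΔS/ΔY = (1777.5 − 1249.5)/(6750 − 5150) = 528/1600 = 0.33
MPC = 1 − MPS = 0.67
Autonomous saving = 1249.5 − 0.33(5150) = -450, so a = 450
C = 450 + 0.67(3850) = 450 + 2579.5 = 3029.5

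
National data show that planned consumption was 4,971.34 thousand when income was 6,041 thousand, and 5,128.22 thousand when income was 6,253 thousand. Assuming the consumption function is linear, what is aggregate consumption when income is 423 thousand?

C = 814.02

MPC = (5128.22 − 4971.34)/(6253 − 6041) = 156.88/212 = 0.74
a = 4971.34 − 0.74(6041) = 4971.34 − 4470.34 = 501
C = 501 + 0.74(423) = 501 + 313.02 = 814.02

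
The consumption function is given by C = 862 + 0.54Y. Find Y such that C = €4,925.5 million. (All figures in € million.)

862 + 0.54Y = 4925.5
0.54Y = 4063.5, so Y = 4063.5/0.54 = 7525

Y = 7525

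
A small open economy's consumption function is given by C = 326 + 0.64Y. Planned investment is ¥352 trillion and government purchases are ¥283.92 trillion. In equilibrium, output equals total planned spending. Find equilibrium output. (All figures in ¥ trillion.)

Y = C + I + G = 326 + 0.64Y + 352 + 283.92
Y − 0.64Y = 961.92
0.36Y = 961.92, so Y = 961.92/0.36 = 2672

Y = 2672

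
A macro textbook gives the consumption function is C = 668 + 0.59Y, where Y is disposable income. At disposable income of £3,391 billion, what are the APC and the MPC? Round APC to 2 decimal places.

MPC = 0.59 (the slope of the consumption function)
C = 668 + 0.59(3391) = 2668.69, so APC = 2668.69/3391 = 0.79

APC = 0.79; MPC = 0.59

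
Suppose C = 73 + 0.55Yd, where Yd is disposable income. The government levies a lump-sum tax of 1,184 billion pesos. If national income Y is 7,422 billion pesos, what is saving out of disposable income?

Yd = Y − T = 7422 − 1184 = 6238
C = 73 + 0.55(6238) = 73 + 3430.9 = 3503.9
S = Yd − C = 6238 − 3503.9 = 2734.1

S = 2734.1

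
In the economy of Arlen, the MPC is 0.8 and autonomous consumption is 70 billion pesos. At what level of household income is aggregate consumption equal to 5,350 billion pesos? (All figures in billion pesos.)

70 + 0.8Y = 5350
0.8Y = 5280, so Y = 5280/0.8 = 6600

Y = 6600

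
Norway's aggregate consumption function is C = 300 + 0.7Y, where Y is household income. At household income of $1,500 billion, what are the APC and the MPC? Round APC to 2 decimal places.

APC = 0.90; MPC = 0.7

MPC = 0.7 (the slope of the consumption function)
C = 300 + 0.7(1500) = 1350, so APC = 1350/1500 = 0.90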